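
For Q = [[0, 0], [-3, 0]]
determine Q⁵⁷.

[[0, 0], [0, 0]]

Q is strictly triangular, hence nilpotent: Q² = 0, so Q⁵⁷ = 0.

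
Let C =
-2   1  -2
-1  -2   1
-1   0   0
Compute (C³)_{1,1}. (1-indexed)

C² = [[5, -4, 5], [3, 3, 0], [2, -1, 2]]
C³ = [[-11, 13, -14], [-9, -3, -3], [-5, 4, -5]]

-11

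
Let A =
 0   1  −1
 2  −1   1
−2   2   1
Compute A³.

A² = [[4, −3, 0], [−4, 5, −2], [2, −2, 5]]
A³ = [[−6, 7, −7], [14, −13, 7], [−14, 14, 1]]

[[−6, 7, −7], [14, −13, 7], [−14, 14, 1]]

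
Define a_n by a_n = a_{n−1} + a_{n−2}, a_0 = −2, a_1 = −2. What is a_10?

With companion matrix B = [[1, 1], [1, 0]], [a_n, a_{n−1}]ᵀ = B·[a_{n−1}, a_{n−2}]ᵀ, so [a_10, a_9]ᵀ = B⁹·[a_1, a_0]ᵀ.
B⁹ = [[55, 34], [34, 21]], giving [a_10, a_9]ᵀ = [[−178], [−110]].

−178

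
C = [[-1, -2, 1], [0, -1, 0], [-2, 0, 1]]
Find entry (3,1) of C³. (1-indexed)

C² = [[-1, 4, 0], [0, 1, 0], [0, 4, -1]]
C³ = [[1, -2, -1], [0, -1, 0], [2, -4, -1]]

2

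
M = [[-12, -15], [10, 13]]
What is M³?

[[-78, -105], [70, 97]]

tr M = 1 and det M = -6, so the characteristic polynomial is λ² − (1)λ + (-6) with roots 3 and -2.
Eigenvectors give P = [[-1, 3], [1, -2]] with P⁻¹ = [[2, 3], [1, 1]], and M = P·diag(3, -2)·P⁻¹.
Then M³ = P·diag(27, -8)·P⁻¹ = [[-27, -24], [27, 16]] · [[2, 3], [1, 1]] = [[-78, -105], [70, 97]].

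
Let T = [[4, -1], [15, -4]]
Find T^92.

[[1, 0], [0, 1]]

T² = I (check: tr T = 0 and det T = -1), so T^92 = I since 92 is even.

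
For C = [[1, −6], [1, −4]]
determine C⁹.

tr C = −3 and det C = 2, so the characteristic polynomial is λ² − (−3)λ + (2) with roots −2 and −1.
Eigenvectors give P = [[2, 3], [1, 1]] with P⁻¹ = [[−1, 3], [1, −2]], and C = P·diag(−2, −1)·P⁻¹.
Then C⁹ = P·diag(−512, −1)·P⁻¹ = [[−1024, −3], [−512, −1]] · [[−1, 3], [1, −2]] = [[1021, −3066], [511, −1534]].

[[1021, −3066], [511, −1534]]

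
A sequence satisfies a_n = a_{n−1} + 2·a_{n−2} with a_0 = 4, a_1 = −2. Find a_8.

174

With companion matrix Q = [[1, 2], [1, 0]], [a_n, a_{n−1}]ᵀ = Q·[a_{n−1}, a_{n−2}]ᵀ, so [a_8, a_7]ᵀ = Q^7·[a_1, a_0]ᵀ.
Q^7 = [[85, 86], [43, 42]], giving [a_8, a_7]ᵀ = [[174], [82]].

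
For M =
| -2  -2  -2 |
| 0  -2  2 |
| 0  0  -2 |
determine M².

[[4, 8, 4], [0, 4, -8], [0, 0, 4]]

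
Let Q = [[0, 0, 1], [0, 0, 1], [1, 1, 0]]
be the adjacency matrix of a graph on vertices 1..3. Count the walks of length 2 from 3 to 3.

The number of length-2 walks from vertex 3 to vertex 3 is entry (3,3) of Q², where Q is the adjacency matrix.
Q² = [[1, 1, 0], [1, 1, 0], [0, 0, 2]]

2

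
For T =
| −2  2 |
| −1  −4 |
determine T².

[[2, −12], [6, 14]]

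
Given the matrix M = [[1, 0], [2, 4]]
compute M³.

M² = [[1, 0], [10, 16]]
M³ = [[1, 0], [42, 64]]

[[1, 0], [42, 64]]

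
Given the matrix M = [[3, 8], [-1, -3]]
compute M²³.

[[3, 8], [-1, -3]]

M² = I (check: tr M = 0 and det M = -1), so M²³ = M since 23 is odd.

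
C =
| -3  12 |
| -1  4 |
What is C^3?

[[-3, 12], [-1, 4]]

C² = C (a projection; rank 1, trace 1), so C^3 = C.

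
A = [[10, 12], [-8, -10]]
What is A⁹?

[[2560, 3072], [-2048, -2560]]

tr A = 0 and det A = -4, so the characteristic polynomial is λ² − (0)λ + (-4) with roots -2 and 2.
Eigenvectors give P = [[-1, 3], [1, -2]] with P⁻¹ = [[2, 3], [1, 1]], and A = P·diag(-2, 2)·P⁻¹.
Then A⁹ = P·diag(-512, 512)·P⁻¹ = [[512, 1536], [-512, -1024]] · [[2, 3], [1, 1]] = [[2560, 3072], [-2048, -2560]].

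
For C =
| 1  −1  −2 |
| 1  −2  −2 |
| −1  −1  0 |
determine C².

[[2, 3, 0], [1, 5, 2], [−2, 3, 4]]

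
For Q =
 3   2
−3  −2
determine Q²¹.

[[3, 2], [−3, −2]]

Q² = Q (a projection; rank 1, trace 1), so Q²¹ = Q.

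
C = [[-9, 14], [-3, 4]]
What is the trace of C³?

tr C = -5 and det C = 6, so the characteristic polynomial is λ² − (-5)λ + (6) with roots -3 and -2.
Eigenvectors give P = [[7, 2], [3, 1]] with P⁻¹ = [[1, -2], [-3, 7]], and C = P·diag(-3, -2)·P⁻¹.
Then C³ = P·diag(-27, -8)·P⁻¹ = [[-189, -16], [-81, -8]] · [[1, -2], [-3, 7]] = [[-141, 266], [-57, 106]].

-35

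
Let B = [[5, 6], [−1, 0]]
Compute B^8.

[[19171, 37830], [−6305, −12354]]

tr B = 5 and det B = 6, so the characteristic polynomial is λ² − (5)λ + (6) with roots 3 and 2.
Eigenvectors give P = [[−3, −2], [1, 1]] with P⁻¹ = [[−1, −2], [1, 3]], and B = P·diag(3, 2)·P⁻¹.
Then B^8 = P·diag(6561, 256)·P⁻¹ = [[−19683, −512], [6561, 256]] · [[−1, −2], [1, 3]] = [[19171, 37830], [−6305, −12354]].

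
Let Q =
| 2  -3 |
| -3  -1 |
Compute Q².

[[13, -3], [-3, 10]]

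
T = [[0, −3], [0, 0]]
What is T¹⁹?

[[0, 0], [0, 0]]

T is strictly triangular, hence nilpotent: T² = 0, so T¹⁹ = 0.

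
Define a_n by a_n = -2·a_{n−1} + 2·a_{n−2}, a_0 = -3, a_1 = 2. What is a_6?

With companion matrix C = [[-2, 2], [1, 0]], [a_n, a_{n−1}]ᵀ = C·[a_{n−1}, a_{n−2}]ᵀ, so [a_6, a_5]ᵀ = C⁵·[a_1, a_0]ᵀ.
C⁵ = [[-120, 88], [44, -32]], giving [a_6, a_5]ᵀ = [[-504], [184]].

-504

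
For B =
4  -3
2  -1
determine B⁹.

[[1534, -1533], [1022, -1021]]

tr B = 3 and det B = 2, so the characteristic polynomial is λ² − (3)λ + (2) with roots 1 and 2.
Eigenvectors give P = [[1, 3], [1, 2]] with P⁻¹ = [[-2, 3], [1, -1]], and B = P·diag(1, 2)·P⁻¹.
Then B⁹ = P·diag(1, 512)·P⁻¹ = [[1, 1536], [1, 1024]] · [[-2, 3], [1, -1]] = [[1534, -1533], [1022, -1021]].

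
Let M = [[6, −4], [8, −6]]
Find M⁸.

tr M = 0 and det M = −4, so the characteristic polynomial is λ² − (0)λ + (−4) with roots 2 and −2.
Eigenvectors give P = [[1, 1], [1, 2]] with P⁻¹ = [[2, −1], [−1, 1]], and M = P·diag(2, −2)·P⁻¹.
Then M⁸ = P·diag(256, 256)·P⁻¹ = [[256, 256], [256, 512]] · [[2, −1], [−1, 1]] = [[256, 0], [0, 256]].

[[256, 0], [0, 256]]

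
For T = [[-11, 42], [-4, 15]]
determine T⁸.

[[-39359, 137760], [-13120, 45921]]

tr T = 4 and det T = 3, so the characteristic polynomial is λ² − (4)λ + (3) with roots 1 and 3.
Eigenvectors give P = [[-7, 3], [-2, 1]] with P⁻¹ = [[-1, 3], [-2, 7]], and T = P·diag(1, 3)·P⁻¹.
Then T⁸ = P·diag(1, 6561)·P⁻¹ = [[-7, 19683], [-2, 6561]] · [[-1, 3], [-2, 7]] = [[-39359, 137760], [-13120, 45921]].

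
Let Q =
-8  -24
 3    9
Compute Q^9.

Q² = Q (a projection; rank 1, trace 1), so Q^9 = Q.

[[-8, -24], [3, 9]]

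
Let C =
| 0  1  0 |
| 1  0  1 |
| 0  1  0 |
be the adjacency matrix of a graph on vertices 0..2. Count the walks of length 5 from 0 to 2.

0

The number of length-5 walks from vertex 0 to vertex 2 is entry (0,2) of C⁵, where C is the adjacency matrix.
C² = [[1, 0, 1], [0, 2, 0], [1, 0, 1]]
C³ = [[0, 2, 0], [2, 0, 2], [0, 2, 0]]
C⁴ = [[2, 0, 2], [0, 4, 0], [2, 0, 2]]
C⁵ = [[0, 4, 0], [4, 0, 4], [0, 4, 0]]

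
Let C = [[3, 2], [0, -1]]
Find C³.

[[27, 14], [0, -1]]

C² = [[9, 4], [0, 1]]
C³ = [[27, 14], [0, -1]]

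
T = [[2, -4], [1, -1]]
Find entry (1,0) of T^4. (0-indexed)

T^2 = [[0, -4], [1, -3]]
T^3 = [[-4, 4], [-1, -1]]
T^4 = [[-4, 12], [-3, 5]]

-3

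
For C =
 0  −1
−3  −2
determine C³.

[[−6, −7], [−21, −20]]

C² = [[3, 2], [6, 7]]
C³ = [[−6, −7], [−21, −20]]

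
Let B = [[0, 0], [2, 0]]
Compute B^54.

[[0, 0], [0, 0]]

B is strictly triangular, hence nilpotent: B^2 = 0, so B^54 = 0.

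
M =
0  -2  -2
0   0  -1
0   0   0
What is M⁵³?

[[0, 0, 0], [0, 0, 0], [0, 0, 0]]

M is strictly triangular, hence nilpotent: M³ = 0, so M⁵³ = 0.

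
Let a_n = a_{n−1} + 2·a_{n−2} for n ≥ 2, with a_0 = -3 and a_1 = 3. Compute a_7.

3

With companion matrix Q = [[1, 2], [1, 0]], [a_n, a_{n−1}]ᵀ = Q·[a_{n−1}, a_{n−2}]ᵀ, so [a_7, a_6]ᵀ = Q^6·[a_1, a_0]ᵀ.
Q^6 = [[43, 42], [21, 22]], giving [a_7, a_6]ᵀ = [[3], [-3]].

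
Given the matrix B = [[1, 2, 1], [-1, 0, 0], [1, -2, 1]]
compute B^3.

B^2 = [[0, 0, 2], [-1, -2, -1], [4, 0, 2]]
B^3 = [[2, -4, 2], [0, 0, -2], [6, 4, 6]]

[[2, -4, 2], [0, 0, -2], [6, 4, 6]]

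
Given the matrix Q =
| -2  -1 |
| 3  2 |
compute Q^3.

Q² = I (check: tr Q = 0 and det Q = -1), so Q^3 = Q since 3 is odd.

[[-2, -1], [3, 2]]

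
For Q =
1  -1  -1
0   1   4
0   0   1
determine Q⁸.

[[1, -8, -120], [0, 1, 32], [0, 0, 1]]

Q = I + N where N = [[0, -1, -1], [0, 0, 4], [0, 0, 0]] is strictly upper-triangular, so N³ = 0.
(I + N)⁸ = I + 8·N + 28·N² = [[1, -8, -120], [0, 1, 32], [0, 0, 1]].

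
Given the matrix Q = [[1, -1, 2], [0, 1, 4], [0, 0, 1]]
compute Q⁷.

[[1, -7, -70], [0, 1, 28], [0, 0, 1]]

Q = I + N where N = [[0, -1, 2], [0, 0, 4], [0, 0, 0]] is strictly upper-triangular, so N³ = 0.
(I + N)⁷ = I + 7·N + 21·N² = [[1, -7, -70], [0, 1, 28], [0, 0, 1]].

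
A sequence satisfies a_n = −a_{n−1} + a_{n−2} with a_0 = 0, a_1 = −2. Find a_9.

−68

With companion matrix T = [[−1, 1], [1, 0]], [a_n, a_{n−1}]ᵀ = T·[a_{n−1}, a_{n−2}]ᵀ, so [a_9, a_8]ᵀ = T⁸·[a_1, a_0]ᵀ.
T⁸ = [[34, −21], [−21, 13]], giving [a_9, a_8]ᵀ = [[−68], [42]].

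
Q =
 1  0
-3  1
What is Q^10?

Q = I + N where N = [[0, 0], [-3, 0]] is strictly lower-triangular, so N^2 = 0.
(I + N)^10 = I + 10·N = [[1, 0], [-30, 1]].

[[1, 0], [-30, 1]]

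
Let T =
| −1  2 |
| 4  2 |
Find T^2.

[[9, 2], [4, 12]]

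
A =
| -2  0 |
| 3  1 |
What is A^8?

[[256, 0], [-255, 1]]

tr A = -1 and det A = -2, so the characteristic polynomial is λ² − (-1)λ + (-2) with roots -2 and 1.
Eigenvectors give P = [[-1, 0], [1, 1]] with P⁻¹ = [[-1, 0], [1, 1]], and A = P·diag(-2, 1)·P⁻¹.
Then A^8 = P·diag(256, 1)·P⁻¹ = [[-256, 0], [256, 1]] · [[-1, 0], [1, 1]] = [[256, 0], [-255, 1]].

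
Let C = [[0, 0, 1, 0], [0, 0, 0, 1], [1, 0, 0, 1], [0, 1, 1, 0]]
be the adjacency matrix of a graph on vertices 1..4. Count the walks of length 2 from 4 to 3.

The number of length-2 walks from vertex 4 to vertex 3 is entry (4,3) of C², where C is the adjacency matrix.
C² = [[1, 0, 0, 1], [0, 1, 1, 0], [0, 1, 2, 0], [1, 0, 0, 2]]

0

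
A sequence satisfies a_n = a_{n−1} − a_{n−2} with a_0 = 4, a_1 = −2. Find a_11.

6

With companion matrix C = [[1, −1], [1, 0]], [a_n, a_{n−1}]ᵀ = C·[a_{n−1}, a_{n−2}]ᵀ, so [a_11, a_10]ᵀ = C¹⁰·[a_1, a_0]ᵀ.
C¹⁰ = [[−1, 1], [−1, 0]], giving [a_11, a_10]ᵀ = [[6], [2]].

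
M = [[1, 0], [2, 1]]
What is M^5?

M = I + N where N = [[0, 0], [2, 0]] is strictly lower-triangular, so N^2 = 0.
(I + N)^5 = I + 5·N = [[1, 0], [10, 1]].

[[1, 0], [10, 1]]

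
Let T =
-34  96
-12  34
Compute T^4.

tr T = 0 and det T = -4, so the characteristic polynomial is λ² − (0)λ + (-4) with roots 2 and -2.
Eigenvectors give P = [[-8, -3], [-3, -1]] with P⁻¹ = [[1, -3], [-3, 8]], and T = P·diag(2, -2)·P⁻¹.
Then T^4 = P·diag(16, 16)·P⁻¹ = [[-128, -48], [-48, -16]] · [[1, -3], [-3, 8]] = [[16, 0], [0, 16]].

[[16, 0], [0, 16]]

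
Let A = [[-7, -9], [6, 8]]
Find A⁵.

[[-67, -99], [66, 98]]

tr A = 1 and det A = -2, so the characteristic polynomial is λ² − (1)λ + (-2) with roots -1 and 2.
Eigenvectors give P = [[3, 1], [-2, -1]] with P⁻¹ = [[1, 1], [-2, -3]], and A = P·diag(-1, 2)·P⁻¹.
Then A⁵ = P·diag(-1, 32)·P⁻¹ = [[-3, 32], [2, -32]] · [[1, 1], [-2, -3]] = [[-67, -99], [66, 98]].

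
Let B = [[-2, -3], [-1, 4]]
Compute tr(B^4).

434

B^2 = [[7, -6], [-2, 19]]
B^3 = [[-8, -45], [-15, 82]]
B^4 = [[61, -156], [-52, 373]]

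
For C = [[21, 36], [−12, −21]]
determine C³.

[[189, 324], [−108, −189]]

tr C = 0 and det C = −9, so the characteristic polynomial is λ² − (0)λ + (−9) with roots 3 and −3.
Eigenvectors give P = [[−2, −3], [1, 2]] with P⁻¹ = [[−2, −3], [1, 2]], and C = P·diag(3, −3)·P⁻¹.
Then C³ = P·diag(27, −27)·P⁻¹ = [[−54, 81], [27, −54]] · [[−2, −3], [1, 2]] = [[189, 324], [−108, −189]].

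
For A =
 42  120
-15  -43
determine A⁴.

tr A = -1 and det A = -6, so the characteristic polynomial is λ² − (-1)λ + (-6) with roots 2 and -3.
Eigenvectors give P = [[-3, -8], [1, 3]] with P⁻¹ = [[-3, -8], [1, 3]], and A = P·diag(2, -3)·P⁻¹.
Then A⁴ = P·diag(16, 81)·P⁻¹ = [[-48, -648], [16, 243]] · [[-3, -8], [1, 3]] = [[-504, -1560], [195, 601]].

[[-504, -1560], [195, 601]]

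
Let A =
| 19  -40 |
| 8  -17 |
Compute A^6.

tr A = 2 and det A = -3, so the characteristic polynomial is λ² − (2)λ + (-3) with roots -1 and 3.
Eigenvectors give P = [[-2, -5], [-1, -2]] with P⁻¹ = [[2, -5], [-1, 2]], and A = P·diag(-1, 3)·P⁻¹.
Then A^6 = P·diag(1, 729)·P⁻¹ = [[-2, -3645], [-1, -1458]] · [[2, -5], [-1, 2]] = [[3641, -7280], [1456, -2911]].

[[3641, -7280], [1456, -2911]]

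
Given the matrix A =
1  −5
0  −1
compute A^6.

A² = I (check: tr A = 0 and det A = −1), so A^6 = I since 6 is even.

[[1, 0], [0, 1]]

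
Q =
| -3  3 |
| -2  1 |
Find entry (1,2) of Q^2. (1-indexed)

-6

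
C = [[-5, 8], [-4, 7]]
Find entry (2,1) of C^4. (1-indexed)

-80

tr C = 2 and det C = -3, so the characteristic polynomial is λ² − (2)λ + (-3) with roots 3 and -1.
Eigenvectors give P = [[-1, 2], [-1, 1]] with P⁻¹ = [[1, -2], [1, -1]], and C = P·diag(3, -1)·P⁻¹.
Then C^4 = P·diag(81, 1)·P⁻¹ = [[-81, 2], [-81, 1]] · [[1, -2], [1, -1]] = [[-79, 160], [-80, 161]].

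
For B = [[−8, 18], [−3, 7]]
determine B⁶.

tr B = −1 and det B = −2, so the characteristic polynomial is λ² − (−1)λ + (−2) with roots 1 and −2.
Eigenvectors give P = [[−2, 3], [−1, 1]] with P⁻¹ = [[1, −3], [1, −2]], and B = P·diag(1, −2)·P⁻¹.
Then B⁶ = P·diag(1, 64)·P⁻¹ = [[−2, 192], [−1, 64]] · [[1, −3], [1, −2]] = [[190, −378], [63, −125]].

[[190, −378], [63, −125]]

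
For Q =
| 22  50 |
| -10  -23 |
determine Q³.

[[148, 350], [-70, -167]]

tr Q = -1 and det Q = -6, so the characteristic polynomial is λ² − (-1)λ + (-6) with roots -3 and 2.
Eigenvectors give P = [[-2, -5], [1, 2]] with P⁻¹ = [[2, 5], [-1, -2]], and Q = P·diag(-3, 2)·P⁻¹.
Then Q³ = P·diag(-27, 8)·P⁻¹ = [[54, -40], [-27, 16]] · [[2, 5], [-1, -2]] = [[148, 350], [-70, -167]].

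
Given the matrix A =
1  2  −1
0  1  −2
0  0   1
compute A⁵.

A = I + N where N = [[0, 2, −1], [0, 0, −2], [0, 0, 0]] is strictly upper-triangular, so N³ = 0.
(I + N)⁵ = I + 5·N + 10·N² = [[1, 10, −45], [0, 1, −10], [0, 0, 1]].

[[1, 10, −45], [0, 1, −10], [0, 0, 1]]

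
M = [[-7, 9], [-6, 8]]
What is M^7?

tr M = 1 and det M = -2, so the characteristic polynomial is λ² − (1)λ + (-2) with roots 2 and -1.
Eigenvectors give P = [[-1, -3], [-1, -2]] with P⁻¹ = [[2, -3], [-1, 1]], and M = P·diag(2, -1)·P⁻¹.
Then M^7 = P·diag(128, -1)·P⁻¹ = [[-128, 3], [-128, 2]] · [[2, -3], [-1, 1]] = [[-259, 387], [-258, 386]].

[[-259, 387], [-258, 386]]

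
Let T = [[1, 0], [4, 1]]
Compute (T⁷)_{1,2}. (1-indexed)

0

T = I + N where N = [[0, 0], [4, 0]] is strictly lower-triangular, so N² = 0.
(I + N)⁷ = I + 7·N = [[1, 0], [28, 1]].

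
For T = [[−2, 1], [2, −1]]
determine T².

[[6, −3], [−6, 3]]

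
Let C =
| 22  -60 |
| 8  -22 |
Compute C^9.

[[5632, -15360], [2048, -5632]]

tr C = 0 and det C = -4, so the characteristic polynomial is λ² − (0)λ + (-4) with roots 2 and -2.
Eigenvectors give P = [[3, -5], [1, -2]] with P⁻¹ = [[2, -5], [1, -3]], and C = P·diag(2, -2)·P⁻¹.
Then C^9 = P·diag(512, -512)·P⁻¹ = [[1536, 2560], [512, 1024]] · [[2, -5], [1, -3]] = [[5632, -15360], [2048, -5632]].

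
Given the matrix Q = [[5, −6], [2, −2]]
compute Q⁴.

[[61, −90], [30, −44]]

tr Q = 3 and det Q = 2, so the characteristic polynomial is λ² − (3)λ + (2) with roots 1 and 2.
Eigenvectors give P = [[−3, 2], [−2, 1]] with P⁻¹ = [[1, −2], [2, −3]], and Q = P·diag(1, 2)·P⁻¹.
Then Q⁴ = P·diag(1, 16)·P⁻¹ = [[−3, 32], [−2, 16]] · [[1, −2], [2, −3]] = [[61, −90], [30, −44]].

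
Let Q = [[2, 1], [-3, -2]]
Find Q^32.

Q² = I (check: tr Q = 0 and det Q = -1), so Q^32 = I since 32 is even.

[[1, 0], [0, 1]]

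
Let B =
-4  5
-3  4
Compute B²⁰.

[[1, 0], [0, 1]]

B² = I (check: tr B = 0 and det B = -1), so B²⁰ = I since 20 is even.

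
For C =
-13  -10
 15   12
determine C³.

tr C = -1 and det C = -6, so the characteristic polynomial is λ² − (-1)λ + (-6) with roots -3 and 2.
Eigenvectors give P = [[1, -2], [-1, 3]] with P⁻¹ = [[3, 2], [1, 1]], and C = P·diag(-3, 2)·P⁻¹.
Then C³ = P·diag(-27, 8)·P⁻¹ = [[-27, -16], [27, 24]] · [[3, 2], [1, 1]] = [[-97, -70], [105, 78]].

[[-97, -70], [105, 78]]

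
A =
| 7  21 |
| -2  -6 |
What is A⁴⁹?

[[7, 21], [-2, -6]]

A² = A (a projection; rank 1, trace 1), so A⁴⁹ = A.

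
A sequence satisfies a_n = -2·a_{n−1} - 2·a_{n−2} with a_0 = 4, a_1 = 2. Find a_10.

With companion matrix Q = [[-2, -2], [1, 0]], [a_n, a_{n−1}]ᵀ = Q·[a_{n−1}, a_{n−2}]ᵀ, so [a_10, a_9]ᵀ = Q⁹·[a_1, a_0]ᵀ.
Q⁹ = [[-32, -32], [16, 0]], giving [a_10, a_9]ᵀ = [[-192], [32]].

-192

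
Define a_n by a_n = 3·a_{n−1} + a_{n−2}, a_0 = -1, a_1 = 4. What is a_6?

1331

With companion matrix C = [[3, 1], [1, 0]], [a_n, a_{n−1}]ᵀ = C·[a_{n−1}, a_{n−2}]ᵀ, so [a_6, a_5]ᵀ = C⁵·[a_1, a_0]ᵀ.
C⁵ = [[360, 109], [109, 33]], giving [a_6, a_5]ᵀ = [[1331], [403]].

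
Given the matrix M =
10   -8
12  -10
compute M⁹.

[[2560, -2048], [3072, -2560]]

tr M = 0 and det M = -4, so the characteristic polynomial is λ² − (0)λ + (-4) with roots 2 and -2.
Eigenvectors give P = [[1, 2], [1, 3]] with P⁻¹ = [[3, -2], [-1, 1]], and M = P·diag(2, -2)·P⁻¹.
Then M⁹ = P·diag(512, -512)·P⁻¹ = [[512, -1024], [512, -1536]] · [[3, -2], [-1, 1]] = [[2560, -2048], [3072, -2560]].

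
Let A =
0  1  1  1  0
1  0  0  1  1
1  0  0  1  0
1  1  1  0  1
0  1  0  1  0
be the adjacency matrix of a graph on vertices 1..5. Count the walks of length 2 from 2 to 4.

2

The number of length-2 walks from vertex 2 to vertex 4 is entry (2,4) of A^2, where A is the adjacency matrix.
A^2 = [[3, 1, 1, 2, 2], [1, 3, 2, 2, 1], [1, 2, 2, 1, 1], [2, 2, 1, 4, 1], [2, 1, 1, 1, 2]]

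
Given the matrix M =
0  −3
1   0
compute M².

[[−3, 0], [0, −3]]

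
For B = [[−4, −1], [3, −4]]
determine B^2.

[[13, 8], [−24, 13]]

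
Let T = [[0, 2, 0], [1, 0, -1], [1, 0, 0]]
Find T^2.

[[2, 0, -2], [-1, 2, 0], [0, 2, 0]]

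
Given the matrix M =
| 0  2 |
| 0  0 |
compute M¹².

[[0, 0], [0, 0]]

M is strictly triangular, hence nilpotent: M² = 0, so M¹² = 0.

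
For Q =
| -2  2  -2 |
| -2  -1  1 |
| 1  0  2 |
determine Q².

[[-2, -6, 2], [7, -3, 5], [0, 2, 2]]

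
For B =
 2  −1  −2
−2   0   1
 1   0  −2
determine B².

[[4, −2, −1], [−3, 2, 2], [0, −1, 2]]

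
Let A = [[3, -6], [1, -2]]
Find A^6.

[[3, -6], [1, -2]]

A² = A (a projection; rank 1, trace 1), so A^6 = A.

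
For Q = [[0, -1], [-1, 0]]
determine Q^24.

[[1, 0], [0, 1]]

Q² = I (check: tr Q = 0 and det Q = -1), so Q^24 = I since 24 is even.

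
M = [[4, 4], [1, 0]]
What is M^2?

[[20, 16], [4, 4]]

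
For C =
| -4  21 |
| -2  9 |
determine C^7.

[[-12226, 43239], [-4118, 14541]]

tr C = 5 and det C = 6, so the characteristic polynomial is λ² − (5)λ + (6) with roots 2 and 3.
Eigenvectors give P = [[7, 3], [2, 1]] with P⁻¹ = [[1, -3], [-2, 7]], and C = P·diag(2, 3)·P⁻¹.
Then C^7 = P·diag(128, 2187)·P⁻¹ = [[896, 6561], [256, 2187]] · [[1, -3], [-2, 7]] = [[-12226, 43239], [-4118, 14541]].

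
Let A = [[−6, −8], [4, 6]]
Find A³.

[[−24, −32], [16, 24]]

tr A = 0 and det A = −4, so the characteristic polynomial is λ² − (0)λ + (−4) with roots 2 and −2.
Eigenvectors give P = [[1, −2], [−1, 1]] with P⁻¹ = [[−1, −2], [−1, −1]], and A = P·diag(2, −2)·P⁻¹.
Then A³ = P·diag(8, −8)·P⁻¹ = [[8, 16], [−8, −8]] · [[−1, −2], [−1, −1]] = [[−24, −32], [16, 24]].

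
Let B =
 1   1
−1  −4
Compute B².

[[0, −3], [3, 15]]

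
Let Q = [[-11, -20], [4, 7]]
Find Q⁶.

[[3641, 7280], [-1456, -2911]]

tr Q = -4 and det Q = 3, so the characteristic polynomial is λ² − (-4)λ + (3) with roots -3 and -1.
Eigenvectors give P = [[5, -2], [-2, 1]] with P⁻¹ = [[1, 2], [2, 5]], and Q = P·diag(-3, -1)·P⁻¹.
Then Q⁶ = P·diag(729, 1)·P⁻¹ = [[3645, -2], [-1458, 1]] · [[1, 2], [2, 5]] = [[3641, 7280], [-1456, -2911]].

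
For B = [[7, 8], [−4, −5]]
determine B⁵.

tr B = 2 and det B = −3, so the characteristic polynomial is λ² − (2)λ + (−3) with roots 3 and −1.
Eigenvectors give P = [[2, 1], [−1, −1]] with P⁻¹ = [[1, 1], [−1, −2]], and B = P·diag(3, −1)·P⁻¹.
Then B⁵ = P·diag(243, −1)·P⁻¹ = [[486, −1], [−243, 1]] · [[1, 1], [−1, −2]] = [[487, 488], [−244, −245]].

[[487, 488], [−244, −245]]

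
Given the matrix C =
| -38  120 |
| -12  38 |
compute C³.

tr C = 0 and det C = -4, so the characteristic polynomial is λ² − (0)λ + (-4) with roots -2 and 2.
Eigenvectors give P = [[10, 3], [3, 1]] with P⁻¹ = [[1, -3], [-3, 10]], and C = P·diag(-2, 2)·P⁻¹.
Then C³ = P·diag(-8, 8)·P⁻¹ = [[-80, 24], [-24, 8]] · [[1, -3], [-3, 10]] = [[-152, 480], [-48, 152]].

[[-152, 480], [-48, 152]]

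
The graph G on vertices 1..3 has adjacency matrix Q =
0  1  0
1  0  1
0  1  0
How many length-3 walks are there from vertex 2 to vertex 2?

0

The number of length-3 walks from vertex 2 to vertex 2 is entry (2,2) of Q³, where Q is the adjacency matrix.
Q² = [[1, 0, 1], [0, 2, 0], [1, 0, 1]]
Q³ = [[0, 2, 0], [2, 0, 2], [0, 2, 0]]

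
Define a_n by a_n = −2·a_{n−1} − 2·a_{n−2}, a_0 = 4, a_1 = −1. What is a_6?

24

With companion matrix T = [[−2, −2], [1, 0]], [a_n, a_{n−1}]ᵀ = T·[a_{n−1}, a_{n−2}]ᵀ, so [a_6, a_5]ᵀ = T⁵·[a_1, a_0]ᵀ.
T⁵ = [[8, 8], [−4, 0]], giving [a_6, a_5]ᵀ = [[24], [4]].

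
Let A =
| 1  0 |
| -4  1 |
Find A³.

A = I + N where N = [[0, 0], [-4, 0]] is strictly lower-triangular, so N² = 0.
(I + N)³ = I + 3·N = [[1, 0], [-12, 1]].

[[1, 0], [-12, 1]]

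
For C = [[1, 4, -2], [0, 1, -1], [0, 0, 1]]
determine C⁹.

C = I + N where N = [[0, 4, -2], [0, 0, -1], [0, 0, 0]] is strictly upper-triangular, so N³ = 0.
(I + N)⁹ = I + 9·N + 36·N² = [[1, 36, -162], [0, 1, -9], [0, 0, 1]].

[[1, 36, -162], [0, 1, -9], [0, 0, 1]]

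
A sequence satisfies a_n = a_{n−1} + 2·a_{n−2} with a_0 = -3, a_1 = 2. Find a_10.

With companion matrix Q = [[1, 2], [1, 0]], [a_n, a_{n−1}]ᵀ = Q·[a_{n−1}, a_{n−2}]ᵀ, so [a_10, a_9]ᵀ = Q^9·[a_1, a_0]ᵀ.
Q^9 = [[341, 342], [171, 170]], giving [a_10, a_9]ᵀ = [[-344], [-168]].

-344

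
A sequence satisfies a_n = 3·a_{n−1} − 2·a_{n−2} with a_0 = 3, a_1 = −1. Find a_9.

−2041

With companion matrix T = [[3, −2], [1, 0]], [a_n, a_{n−1}]ᵀ = T·[a_{n−1}, a_{n−2}]ᵀ, so [a_9, a_8]ᵀ = T⁸·[a_1, a_0]ᵀ.
T⁸ = [[511, −510], [255, −254]], giving [a_9, a_8]ᵀ = [[−2041], [−1017]].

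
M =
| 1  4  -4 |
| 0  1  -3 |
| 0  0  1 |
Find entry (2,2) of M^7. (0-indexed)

M = I + N where N = [[0, 4, -4], [0, 0, -3], [0, 0, 0]] is strictly upper-triangular, so N^3 = 0.
(I + N)^7 = I + 7·N + 21·N^2 = [[1, 28, -280], [0, 1, -21], [0, 0, 1]].

1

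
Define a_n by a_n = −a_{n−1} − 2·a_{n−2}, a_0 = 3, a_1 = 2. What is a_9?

−52

With companion matrix Q = [[−1, −2], [1, 0]], [a_n, a_{n−1}]ᵀ = Q·[a_{n−1}, a_{n−2}]ᵀ, so [a_9, a_8]ᵀ = Q^8·[a_1, a_0]ᵀ.
Q^8 = [[−17, −6], [3, −14]], giving [a_9, a_8]ᵀ = [[−52], [−36]].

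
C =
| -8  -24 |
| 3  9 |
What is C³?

C² = C (a projection; rank 1, trace 1), so C³ = C.

[[-8, -24], [3, 9]]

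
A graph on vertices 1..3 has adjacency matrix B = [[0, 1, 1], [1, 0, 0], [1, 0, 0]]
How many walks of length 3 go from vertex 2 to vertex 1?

The number of length-3 walks from vertex 2 to vertex 1 is entry (2,1) of B³, where B is the adjacency matrix.
B² = [[2, 0, 0], [0, 1, 1], [0, 1, 1]]
B³ = [[0, 2, 2], [2, 0, 0], [2, 0, 0]]

2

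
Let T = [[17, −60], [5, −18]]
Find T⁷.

[[7073, −27780], [2315, −9132]]

tr T = −1 and det T = −6, so the characteristic polynomial is λ² − (−1)λ + (−6) with roots −3 and 2.
Eigenvectors give P = [[3, 4], [1, 1]] with P⁻¹ = [[−1, 4], [1, −3]], and T = P·diag(−3, 2)·P⁻¹.
Then T⁷ = P·diag(−2187, 128)·P⁻¹ = [[−6561, 512], [−2187, 128]] · [[−1, 4], [1, −3]] = [[7073, −27780], [2315, −9132]].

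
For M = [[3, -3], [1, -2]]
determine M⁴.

M² = [[6, -3], [1, 1]]
M³ = [[15, -12], [4, -5]]
M⁴ = [[33, -21], [7, -2]]

[[33, -21], [7, -2]]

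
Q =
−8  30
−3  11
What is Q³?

tr Q = 3 and det Q = 2, so the characteristic polynomial is λ² − (3)λ + (2) with roots 1 and 2.
Eigenvectors give P = [[10, 3], [3, 1]] with P⁻¹ = [[1, −3], [−3, 10]], and Q = P·diag(1, 2)·P⁻¹.
Then Q³ = P·diag(1, 8)·P⁻¹ = [[10, 24], [3, 8]] · [[1, −3], [−3, 10]] = [[−62, 210], [−21, 71]].

[[−62, 210], [−21, 71]]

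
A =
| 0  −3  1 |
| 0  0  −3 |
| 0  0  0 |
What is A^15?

[[0, 0, 0], [0, 0, 0], [0, 0, 0]]

A is strictly triangular, hence nilpotent: A^3 = 0, so A^15 = 0.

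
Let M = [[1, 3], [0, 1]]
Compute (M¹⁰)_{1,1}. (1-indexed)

M = I + N where N = [[0, 3], [0, 0]] is strictly upper-triangular, so N² = 0.
(I + N)¹⁰ = I + 10·N = [[1, 30], [0, 1]].

1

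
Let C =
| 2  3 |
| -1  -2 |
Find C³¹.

C² = I (check: tr C = 0 and det C = -1), so C³¹ = C since 31 is odd.

[[2, 3], [-1, -2]]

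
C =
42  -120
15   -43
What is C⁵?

tr C = -1 and det C = -6, so the characteristic polynomial is λ² − (-1)λ + (-6) with roots -3 and 2.
Eigenvectors give P = [[8, -3], [3, -1]] with P⁻¹ = [[-1, 3], [-3, 8]], and C = P·diag(-3, 2)·P⁻¹.
Then C⁵ = P·diag(-243, 32)·P⁻¹ = [[-1944, -96], [-729, -32]] · [[-1, 3], [-3, 8]] = [[2232, -6600], [825, -2443]].

[[2232, -6600], [825, -2443]]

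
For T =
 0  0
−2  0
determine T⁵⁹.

T is strictly triangular, hence nilpotent: T² = 0, so T⁵⁹ = 0.

[[0, 0], [0, 0]]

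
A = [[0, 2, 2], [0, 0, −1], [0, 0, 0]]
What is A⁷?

[[0, 0, 0], [0, 0, 0], [0, 0, 0]]

A is strictly triangular, hence nilpotent: A³ = 0, so A⁷ = 0.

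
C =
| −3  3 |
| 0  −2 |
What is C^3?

C^2 = [[9, −15], [0, 4]]
C^3 = [[−27, 57], [0, −8]]

[[−27, 57], [0, −8]]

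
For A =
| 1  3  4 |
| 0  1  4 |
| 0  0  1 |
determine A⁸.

A = I + N where N = [[0, 3, 4], [0, 0, 4], [0, 0, 0]] is strictly upper-triangular, so N³ = 0.
(I + N)⁸ = I + 8·N + 28·N² = [[1, 24, 368], [0, 1, 32], [0, 0, 1]].

[[1, 24, 368], [0, 1, 32], [0, 0, 1]]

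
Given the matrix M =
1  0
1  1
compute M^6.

M = I + N where N = [[0, 0], [1, 0]] is strictly lower-triangular, so N^2 = 0.
(I + N)^6 = I + 6·N = [[1, 0], [6, 1]].

[[1, 0], [6, 1]]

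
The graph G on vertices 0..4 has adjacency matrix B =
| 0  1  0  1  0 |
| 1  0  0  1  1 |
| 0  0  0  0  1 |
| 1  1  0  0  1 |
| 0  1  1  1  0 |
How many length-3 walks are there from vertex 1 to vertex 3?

5

The number of length-3 walks from vertex 1 to vertex 3 is entry (1,3) of B^3, where B is the adjacency matrix.
B^2 = [[2, 1, 0, 1, 2], [1, 3, 1, 2, 1], [0, 1, 1, 1, 0], [1, 2, 1, 3, 1], [2, 1, 0, 1, 3]]
B^3 = [[2, 5, 2, 5, 2], [5, 4, 1, 5, 6], [2, 1, 0, 1, 3], [5, 5, 1, 4, 6], [2, 6, 3, 6, 2]]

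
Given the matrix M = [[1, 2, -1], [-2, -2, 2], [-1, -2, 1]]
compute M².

[[-2, 0, 2], [0, -4, 0], [2, 0, -2]]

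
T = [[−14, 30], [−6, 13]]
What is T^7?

tr T = −1 and det T = −2, so the characteristic polynomial is λ² − (−1)λ + (−2) with roots 1 and −2.
Eigenvectors give P = [[2, 5], [1, 2]] with P⁻¹ = [[−2, 5], [1, −2]], and T = P·diag(1, −2)·P⁻¹.
Then T^7 = P·diag(1, −128)·P⁻¹ = [[2, −640], [1, −256]] · [[−2, 5], [1, −2]] = [[−644, 1290], [−258, 517]].

[[−644, 1290], [−258, 517]]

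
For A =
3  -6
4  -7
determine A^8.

[[-13119, 19680], [-13120, 19681]]

tr A = -4 and det A = 3, so the characteristic polynomial is λ² − (-4)λ + (3) with roots -1 and -3.
Eigenvectors give P = [[-3, 1], [-2, 1]] with P⁻¹ = [[-1, 1], [-2, 3]], and A = P·diag(-1, -3)·P⁻¹.
Then A^8 = P·diag(1, 6561)·P⁻¹ = [[-3, 6561], [-2, 6561]] · [[-1, 1], [-2, 3]] = [[-13119, 19680], [-13120, 19681]].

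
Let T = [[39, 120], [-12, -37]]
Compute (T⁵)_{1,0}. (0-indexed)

-732

tr T = 2 and det T = -3, so the characteristic polynomial is λ² − (2)λ + (-3) with roots 3 and -1.
Eigenvectors give P = [[10, -3], [-3, 1]] with P⁻¹ = [[1, 3], [3, 10]], and T = P·diag(3, -1)·P⁻¹.
Then T⁵ = P·diag(243, -1)·P⁻¹ = [[2430, 3], [-729, -1]] · [[1, 3], [3, 10]] = [[2439, 7320], [-732, -2197]].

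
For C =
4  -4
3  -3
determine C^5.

C² = C (a projection; rank 1, trace 1), so C^5 = C.

[[4, -4], [3, -3]]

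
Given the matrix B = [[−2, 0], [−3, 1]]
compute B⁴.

tr B = −1 and det B = −2, so the characteristic polynomial is λ² − (−1)λ + (−2) with roots 1 and −2.
Eigenvectors give P = [[0, 1], [1, 1]] with P⁻¹ = [[−1, 1], [1, 0]], and B = P·diag(1, −2)·P⁻¹.
Then B⁴ = P·diag(1, 16)·P⁻¹ = [[0, 16], [1, 16]] · [[−1, 1], [1, 0]] = [[16, 0], [15, 1]].

[[16, 0], [15, 1]]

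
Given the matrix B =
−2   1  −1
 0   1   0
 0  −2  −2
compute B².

[[4, 1, 4], [0, 1, 0], [0, 2, 4]]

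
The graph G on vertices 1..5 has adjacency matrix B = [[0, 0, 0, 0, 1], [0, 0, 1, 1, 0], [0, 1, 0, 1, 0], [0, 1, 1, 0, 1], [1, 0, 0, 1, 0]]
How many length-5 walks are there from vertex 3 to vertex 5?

The number of length-5 walks from vertex 3 to vertex 5 is entry (3,5) of B⁵, where B is the adjacency matrix.
B² = [[1, 0, 0, 1, 0], [0, 2, 1, 1, 1], [0, 1, 2, 1, 1], [1, 1, 1, 3, 0], [0, 1, 1, 0, 2]]
B³ = [[0, 1, 1, 0, 2], [1, 2, 3, 4, 1], [1, 3, 2, 4, 1], [0, 4, 4, 2, 4], [2, 1, 1, 4, 0]]
B⁴ = [[2, 1, 1, 4, 0], [1, 7, 6, 6, 5], [1, 6, 7, 6, 5], [4, 6, 6, 12, 2], [0, 5, 5, 2, 6]]
B⁵ = [[0, 5, 5, 2, 6], [5, 12, 13, 18, 7], [5, 13, 12, 18, 7], [2, 18, 18, 14, 16], [6, 7, 7, 16, 2]]

7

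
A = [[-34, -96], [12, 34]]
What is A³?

tr A = 0 and det A = -4, so the characteristic polynomial is λ² − (0)λ + (-4) with roots 2 and -2.
Eigenvectors give P = [[-8, -3], [3, 1]] with P⁻¹ = [[1, 3], [-3, -8]], and A = P·diag(2, -2)·P⁻¹.
Then A³ = P·diag(8, -8)·P⁻¹ = [[-64, 24], [24, -8]] · [[1, 3], [-3, -8]] = [[-136, -384], [48, 136]].

[[-136, -384], [48, 136]]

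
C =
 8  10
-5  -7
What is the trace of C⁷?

2059

tr C = 1 and det C = -6, so the characteristic polynomial is λ² − (1)λ + (-6) with roots 3 and -2.
Eigenvectors give P = [[2, -1], [-1, 1]] with P⁻¹ = [[1, 1], [1, 2]], and C = P·diag(3, -2)·P⁻¹.
Then C⁷ = P·diag(2187, -128)·P⁻¹ = [[4374, 128], [-2187, -128]] · [[1, 1], [1, 2]] = [[4502, 4630], [-2315, -2443]].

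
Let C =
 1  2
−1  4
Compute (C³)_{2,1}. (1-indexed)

tr C = 5 and det C = 6, so the characteristic polynomial is λ² − (5)λ + (6) with roots 3 and 2.
Eigenvectors give P = [[1, 2], [1, 1]] with P⁻¹ = [[−1, 2], [1, −1]], and C = P·diag(3, 2)·P⁻¹.
Then C³ = P·diag(27, 8)·P⁻¹ = [[27, 16], [27, 8]] · [[−1, 2], [1, −1]] = [[−11, 38], [−19, 46]].

−19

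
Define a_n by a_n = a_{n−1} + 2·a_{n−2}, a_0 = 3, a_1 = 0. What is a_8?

With companion matrix M = [[1, 2], [1, 0]], [a_n, a_{n−1}]ᵀ = M·[a_{n−1}, a_{n−2}]ᵀ, so [a_8, a_7]ᵀ = M^7·[a_1, a_0]ᵀ.
M^7 = [[85, 86], [43, 42]], giving [a_8, a_7]ᵀ = [[258], [126]].

258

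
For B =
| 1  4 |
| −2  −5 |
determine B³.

[[25, 52], [−26, −53]]

tr B = −4 and det B = 3, so the characteristic polynomial is λ² − (−4)λ + (3) with roots −3 and −1.
Eigenvectors give P = [[−1, −2], [1, 1]] with P⁻¹ = [[1, 2], [−1, −1]], and B = P·diag(−3, −1)·P⁻¹.
Then B³ = P·diag(−27, −1)·P⁻¹ = [[27, 2], [−27, −1]] · [[1, 2], [−1, −1]] = [[25, 52], [−26, −53]].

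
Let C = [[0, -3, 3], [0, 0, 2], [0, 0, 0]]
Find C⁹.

[[0, 0, 0], [0, 0, 0], [0, 0, 0]]

C is strictly triangular, hence nilpotent: C³ = 0, so C⁹ = 0.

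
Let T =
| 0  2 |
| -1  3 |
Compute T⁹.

[[-510, 1022], [-511, 1023]]

tr T = 3 and det T = 2, so the characteristic polynomial is λ² − (3)λ + (2) with roots 1 and 2.
Eigenvectors give P = [[2, 1], [1, 1]] with P⁻¹ = [[1, -1], [-1, 2]], and T = P·diag(1, 2)·P⁻¹.
Then T⁹ = P·diag(1, 512)·P⁻¹ = [[2, 512], [1, 512]] · [[1, -1], [-1, 2]] = [[-510, 1022], [-511, 1023]].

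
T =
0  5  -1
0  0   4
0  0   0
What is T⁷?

T is strictly triangular, hence nilpotent: T³ = 0, so T⁷ = 0.

[[0, 0, 0], [0, 0, 0], [0, 0, 0]]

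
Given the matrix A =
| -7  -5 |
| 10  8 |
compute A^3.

tr A = 1 and det A = -6, so the characteristic polynomial is λ² − (1)λ + (-6) with roots 3 and -2.
Eigenvectors give P = [[-1, -1], [2, 1]] with P⁻¹ = [[1, 1], [-2, -1]], and A = P·diag(3, -2)·P⁻¹.
Then A^3 = P·diag(27, -8)·P⁻¹ = [[-27, 8], [54, -8]] · [[1, 1], [-2, -1]] = [[-43, -35], [70, 62]].

[[-43, -35], [70, 62]]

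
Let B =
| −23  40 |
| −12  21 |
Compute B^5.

tr B = −2 and det B = −3, so the characteristic polynomial is λ² − (−2)λ + (−3) with roots −3 and 1.
Eigenvectors give P = [[2, −5], [1, −3]] with P⁻¹ = [[3, −5], [1, −2]], and B = P·diag(−3, 1)·P⁻¹.
Then B^5 = P·diag(−243, 1)·P⁻¹ = [[−486, −5], [−243, −3]] · [[3, −5], [1, −2]] = [[−1463, 2440], [−732, 1221]].

[[−1463, 2440], [−732, 1221]]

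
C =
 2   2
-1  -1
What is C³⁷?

C² = C (a projection; rank 1, trace 1), so C³⁷ = C.

[[2, 2], [-1, -1]]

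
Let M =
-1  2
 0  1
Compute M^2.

[[1, 0], [0, 1]]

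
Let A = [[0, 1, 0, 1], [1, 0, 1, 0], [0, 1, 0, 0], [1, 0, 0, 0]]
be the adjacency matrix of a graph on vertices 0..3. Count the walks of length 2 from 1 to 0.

The number of length-2 walks from vertex 1 to vertex 0 is entry (1,0) of A^2, where A is the adjacency matrix.
A^2 = [[2, 0, 1, 0], [0, 2, 0, 1], [1, 0, 1, 0], [0, 1, 0, 1]]

0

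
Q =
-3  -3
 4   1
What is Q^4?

[[-39, -84], [112, 73]]

Q^2 = [[-3, 6], [-8, -11]]
Q^3 = [[33, 15], [-20, 13]]
Q^4 = [[-39, -84], [112, 73]]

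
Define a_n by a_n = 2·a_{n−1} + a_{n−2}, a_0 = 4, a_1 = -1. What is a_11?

3771

With companion matrix M = [[2, 1], [1, 0]], [a_n, a_{n−1}]ᵀ = M·[a_{n−1}, a_{n−2}]ᵀ, so [a_11, a_10]ᵀ = M^10·[a_1, a_0]ᵀ.
M^10 = [[5741, 2378], [2378, 985]], giving [a_11, a_10]ᵀ = [[3771], [1562]].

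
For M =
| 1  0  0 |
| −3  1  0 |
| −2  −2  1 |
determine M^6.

M = I + N where N = [[0, 0, 0], [−3, 0, 0], [−2, −2, 0]] is strictly lower-triangular, so N^3 = 0.
(I + N)^6 = I + 6·N + 15·N^2 = [[1, 0, 0], [−18, 1, 0], [78, −12, 1]].

[[1, 0, 0], [−18, 1, 0], [78, −12, 1]]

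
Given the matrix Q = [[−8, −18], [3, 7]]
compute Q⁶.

[[190, 378], [−63, −125]]

tr Q = −1 and det Q = −2, so the characteristic polynomial is λ² − (−1)λ + (−2) with roots 1 and −2.
Eigenvectors give P = [[−2, 3], [1, −1]] with P⁻¹ = [[1, 3], [1, 2]], and Q = P·diag(1, −2)·P⁻¹.
Then Q⁶ = P·diag(1, 64)·P⁻¹ = [[−2, 192], [1, −64]] · [[1, 3], [1, 2]] = [[190, 378], [−63, −125]].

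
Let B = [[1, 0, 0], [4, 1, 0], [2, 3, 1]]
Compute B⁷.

[[1, 0, 0], [28, 1, 0], [266, 21, 1]]

B = I + N where N = [[0, 0, 0], [4, 0, 0], [2, 3, 0]] is strictly lower-triangular, so N³ = 0.
(I + N)⁷ = I + 7·N + 21·N² = [[1, 0, 0], [28, 1, 0], [266, 21, 1]].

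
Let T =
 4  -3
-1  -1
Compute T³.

T² = [[19, -9], [-3, 4]]
T³ = [[85, -48], [-16, 5]]

[[85, -48], [-16, 5]]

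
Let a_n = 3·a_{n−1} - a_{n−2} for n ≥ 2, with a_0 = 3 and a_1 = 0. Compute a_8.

-1131

With companion matrix T = [[3, -1], [1, 0]], [a_n, a_{n−1}]ᵀ = T·[a_{n−1}, a_{n−2}]ᵀ, so [a_8, a_7]ᵀ = T⁷·[a_1, a_0]ᵀ.
T⁷ = [[987, -377], [377, -144]], giving [a_8, a_7]ᵀ = [[-1131], [-432]].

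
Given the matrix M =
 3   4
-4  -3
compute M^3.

M^2 = [[-7, 0], [0, -7]]
M^3 = [[-21, -28], [28, 21]]

[[-21, -28], [28, 21]]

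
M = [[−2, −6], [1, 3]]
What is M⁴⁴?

[[−2, −6], [1, 3]]

M² = M (a projection; rank 1, trace 1), so M⁴⁴ = M.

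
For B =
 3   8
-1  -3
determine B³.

[[3, 8], [-1, -3]]

B² = I (check: tr B = 0 and det B = -1), so B³ = B since 3 is odd.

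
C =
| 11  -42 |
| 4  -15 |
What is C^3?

tr C = -4 and det C = 3, so the characteristic polynomial is λ² − (-4)λ + (3) with roots -3 and -1.
Eigenvectors give P = [[3, 7], [1, 2]] with P⁻¹ = [[-2, 7], [1, -3]], and C = P·diag(-3, -1)·P⁻¹.
Then C^3 = P·diag(-27, -1)·P⁻¹ = [[-81, -7], [-27, -2]] · [[-2, 7], [1, -3]] = [[155, -546], [52, -183]].

[[155, -546], [52, -183]]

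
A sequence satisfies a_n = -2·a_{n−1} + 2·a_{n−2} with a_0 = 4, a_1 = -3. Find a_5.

-260

With companion matrix A = [[-2, 2], [1, 0]], [a_n, a_{n−1}]ᵀ = A·[a_{n−1}, a_{n−2}]ᵀ, so [a_5, a_4]ᵀ = A⁴·[a_1, a_0]ᵀ.
A⁴ = [[44, -32], [-16, 12]], giving [a_5, a_4]ᵀ = [[-260], [96]].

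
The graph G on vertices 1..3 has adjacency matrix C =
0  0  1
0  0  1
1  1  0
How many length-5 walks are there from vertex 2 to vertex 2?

0

The number of length-5 walks from vertex 2 to vertex 2 is entry (2,2) of C^5, where C is the adjacency matrix.
C^2 = [[1, 1, 0], [1, 1, 0], [0, 0, 2]]
C^3 = [[0, 0, 2], [0, 0, 2], [2, 2, 0]]
C^4 = [[2, 2, 0], [2, 2, 0], [0, 0, 4]]
C^5 = [[0, 0, 4], [0, 0, 4], [4, 4, 0]]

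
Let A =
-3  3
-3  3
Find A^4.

[[0, 0], [0, 0]]

A^2 = [[0, 0], [0, 0]]
A^3 = [[0, 0], [0, 0]]
A^4 = [[0, 0], [0, 0]]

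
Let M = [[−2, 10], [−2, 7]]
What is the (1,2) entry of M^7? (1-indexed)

20590

tr M = 5 and det M = 6, so the characteristic polynomial is λ² − (5)λ + (6) with roots 3 and 2.
Eigenvectors give P = [[−2, 5], [−1, 2]] with P⁻¹ = [[2, −5], [1, −2]], and M = P·diag(3, 2)·P⁻¹.
Then M^7 = P·diag(2187, 128)·P⁻¹ = [[−4374, 640], [−2187, 256]] · [[2, −5], [1, −2]] = [[−8108, 20590], [−4118, 10423]].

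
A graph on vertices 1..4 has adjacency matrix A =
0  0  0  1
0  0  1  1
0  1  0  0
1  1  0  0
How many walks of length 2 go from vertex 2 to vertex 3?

The number of length-2 walks from vertex 2 to vertex 3 is entry (2,3) of A², where A is the adjacency matrix.
A² = [[1, 1, 0, 0], [1, 2, 0, 0], [0, 0, 1, 1], [0, 0, 1, 2]]

0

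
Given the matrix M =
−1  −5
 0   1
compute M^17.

M² = I (check: tr M = 0 and det M = −1), so M^17 = M since 17 is odd.

[[−1, −5], [0, 1]]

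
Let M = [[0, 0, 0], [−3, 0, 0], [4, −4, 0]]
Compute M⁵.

[[0, 0, 0], [0, 0, 0], [0, 0, 0]]

M is strictly triangular, hence nilpotent: M³ = 0, so M⁵ = 0.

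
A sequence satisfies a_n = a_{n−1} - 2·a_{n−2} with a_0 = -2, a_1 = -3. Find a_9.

With companion matrix C = [[1, -2], [1, 0]], [a_n, a_{n−1}]ᵀ = C·[a_{n−1}, a_{n−2}]ᵀ, so [a_9, a_8]ᵀ = C⁸·[a_1, a_0]ᵀ.
C⁸ = [[-17, 6], [-3, -14]], giving [a_9, a_8]ᵀ = [[39], [37]].

39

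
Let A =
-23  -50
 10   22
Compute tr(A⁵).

tr A = -1 and det A = -6, so the characteristic polynomial is λ² − (-1)λ + (-6) with roots 2 and -3.
Eigenvectors give P = [[2, -5], [-1, 2]] with P⁻¹ = [[-2, -5], [-1, -2]], and A = P·diag(2, -3)·P⁻¹.
Then A⁵ = P·diag(32, -243)·P⁻¹ = [[64, 1215], [-32, -486]] · [[-2, -5], [-1, -2]] = [[-1343, -2750], [550, 1132]].

-211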